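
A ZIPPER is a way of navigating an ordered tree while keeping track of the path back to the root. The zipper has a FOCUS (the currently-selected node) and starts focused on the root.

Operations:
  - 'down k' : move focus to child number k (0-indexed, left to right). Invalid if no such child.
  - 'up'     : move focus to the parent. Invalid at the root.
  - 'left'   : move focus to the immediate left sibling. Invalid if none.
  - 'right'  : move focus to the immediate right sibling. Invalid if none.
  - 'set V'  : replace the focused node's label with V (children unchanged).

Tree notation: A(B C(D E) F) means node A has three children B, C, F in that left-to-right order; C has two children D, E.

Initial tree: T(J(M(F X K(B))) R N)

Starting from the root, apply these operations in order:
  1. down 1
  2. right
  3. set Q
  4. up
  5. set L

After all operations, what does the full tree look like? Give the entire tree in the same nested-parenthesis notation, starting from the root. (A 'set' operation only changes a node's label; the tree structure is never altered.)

Step 1 (down 1): focus=R path=1 depth=1 children=[] left=['J'] right=['N'] parent=T
Step 2 (right): focus=N path=2 depth=1 children=[] left=['J', 'R'] right=[] parent=T
Step 3 (set Q): focus=Q path=2 depth=1 children=[] left=['J', 'R'] right=[] parent=T
Step 4 (up): focus=T path=root depth=0 children=['J', 'R', 'Q'] (at root)
Step 5 (set L): focus=L path=root depth=0 children=['J', 'R', 'Q'] (at root)

Answer: L(J(M(F X K(B))) R Q)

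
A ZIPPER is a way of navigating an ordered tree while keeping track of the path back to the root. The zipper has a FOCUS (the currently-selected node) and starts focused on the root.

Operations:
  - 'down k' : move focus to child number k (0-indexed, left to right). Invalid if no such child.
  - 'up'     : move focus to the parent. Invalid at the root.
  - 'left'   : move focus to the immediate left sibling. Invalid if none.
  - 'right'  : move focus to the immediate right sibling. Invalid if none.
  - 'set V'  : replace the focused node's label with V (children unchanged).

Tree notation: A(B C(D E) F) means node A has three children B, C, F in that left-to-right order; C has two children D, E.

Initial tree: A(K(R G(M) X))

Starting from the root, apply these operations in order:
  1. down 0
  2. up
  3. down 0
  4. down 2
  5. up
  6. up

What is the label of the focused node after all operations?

Step 1 (down 0): focus=K path=0 depth=1 children=['R', 'G', 'X'] left=[] right=[] parent=A
Step 2 (up): focus=A path=root depth=0 children=['K'] (at root)
Step 3 (down 0): focus=K path=0 depth=1 children=['R', 'G', 'X'] left=[] right=[] parent=A
Step 4 (down 2): focus=X path=0/2 depth=2 children=[] left=['R', 'G'] right=[] parent=K
Step 5 (up): focus=K path=0 depth=1 children=['R', 'G', 'X'] left=[] right=[] parent=A
Step 6 (up): focus=A path=root depth=0 children=['K'] (at root)

Answer: A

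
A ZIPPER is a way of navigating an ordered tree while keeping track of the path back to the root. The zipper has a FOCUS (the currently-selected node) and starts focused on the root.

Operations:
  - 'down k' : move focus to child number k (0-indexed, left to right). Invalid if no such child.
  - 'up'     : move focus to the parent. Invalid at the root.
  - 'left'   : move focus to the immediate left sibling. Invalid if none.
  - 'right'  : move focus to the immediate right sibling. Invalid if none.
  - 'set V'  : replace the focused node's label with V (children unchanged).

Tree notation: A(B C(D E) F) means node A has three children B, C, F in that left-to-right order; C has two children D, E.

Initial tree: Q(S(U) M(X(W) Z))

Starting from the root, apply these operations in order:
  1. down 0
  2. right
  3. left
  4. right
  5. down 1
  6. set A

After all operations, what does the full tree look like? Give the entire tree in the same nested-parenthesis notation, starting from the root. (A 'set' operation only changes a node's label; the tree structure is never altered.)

Answer: Q(S(U) M(X(W) A))

Derivation:
Step 1 (down 0): focus=S path=0 depth=1 children=['U'] left=[] right=['M'] parent=Q
Step 2 (right): focus=M path=1 depth=1 children=['X', 'Z'] left=['S'] right=[] parent=Q
Step 3 (left): focus=S path=0 depth=1 children=['U'] left=[] right=['M'] parent=Q
Step 4 (right): focus=M path=1 depth=1 children=['X', 'Z'] left=['S'] right=[] parent=Q
Step 5 (down 1): focus=Z path=1/1 depth=2 children=[] left=['X'] right=[] parent=M
Step 6 (set A): focus=A path=1/1 depth=2 children=[] left=['X'] right=[] parent=M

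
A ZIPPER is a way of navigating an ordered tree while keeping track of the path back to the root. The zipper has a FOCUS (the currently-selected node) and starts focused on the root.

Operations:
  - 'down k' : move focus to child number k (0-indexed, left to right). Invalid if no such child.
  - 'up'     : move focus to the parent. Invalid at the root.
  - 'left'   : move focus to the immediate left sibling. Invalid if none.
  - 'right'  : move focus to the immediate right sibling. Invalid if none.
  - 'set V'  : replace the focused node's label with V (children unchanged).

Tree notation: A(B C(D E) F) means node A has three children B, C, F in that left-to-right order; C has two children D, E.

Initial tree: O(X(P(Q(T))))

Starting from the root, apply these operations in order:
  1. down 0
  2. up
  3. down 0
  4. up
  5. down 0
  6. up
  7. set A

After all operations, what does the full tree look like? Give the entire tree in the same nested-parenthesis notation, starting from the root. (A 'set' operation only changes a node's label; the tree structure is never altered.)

Step 1 (down 0): focus=X path=0 depth=1 children=['P'] left=[] right=[] parent=O
Step 2 (up): focus=O path=root depth=0 children=['X'] (at root)
Step 3 (down 0): focus=X path=0 depth=1 children=['P'] left=[] right=[] parent=O
Step 4 (up): focus=O path=root depth=0 children=['X'] (at root)
Step 5 (down 0): focus=X path=0 depth=1 children=['P'] left=[] right=[] parent=O
Step 6 (up): focus=O path=root depth=0 children=['X'] (at root)
Step 7 (set A): focus=A path=root depth=0 children=['X'] (at root)

Answer: A(X(P(Q(T))))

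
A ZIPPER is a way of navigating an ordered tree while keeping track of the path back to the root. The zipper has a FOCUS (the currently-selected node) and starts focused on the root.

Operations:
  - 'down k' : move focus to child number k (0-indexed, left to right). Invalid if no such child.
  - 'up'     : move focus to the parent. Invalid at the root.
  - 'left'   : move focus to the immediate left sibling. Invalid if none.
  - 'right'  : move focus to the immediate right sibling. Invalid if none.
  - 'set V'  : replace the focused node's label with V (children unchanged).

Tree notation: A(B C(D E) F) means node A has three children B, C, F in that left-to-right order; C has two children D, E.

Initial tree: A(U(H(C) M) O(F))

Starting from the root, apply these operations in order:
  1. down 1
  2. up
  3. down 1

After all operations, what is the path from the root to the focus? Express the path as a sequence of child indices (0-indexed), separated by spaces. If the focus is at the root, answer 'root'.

Step 1 (down 1): focus=O path=1 depth=1 children=['F'] left=['U'] right=[] parent=A
Step 2 (up): focus=A path=root depth=0 children=['U', 'O'] (at root)
Step 3 (down 1): focus=O path=1 depth=1 children=['F'] left=['U'] right=[] parent=A

Answer: 1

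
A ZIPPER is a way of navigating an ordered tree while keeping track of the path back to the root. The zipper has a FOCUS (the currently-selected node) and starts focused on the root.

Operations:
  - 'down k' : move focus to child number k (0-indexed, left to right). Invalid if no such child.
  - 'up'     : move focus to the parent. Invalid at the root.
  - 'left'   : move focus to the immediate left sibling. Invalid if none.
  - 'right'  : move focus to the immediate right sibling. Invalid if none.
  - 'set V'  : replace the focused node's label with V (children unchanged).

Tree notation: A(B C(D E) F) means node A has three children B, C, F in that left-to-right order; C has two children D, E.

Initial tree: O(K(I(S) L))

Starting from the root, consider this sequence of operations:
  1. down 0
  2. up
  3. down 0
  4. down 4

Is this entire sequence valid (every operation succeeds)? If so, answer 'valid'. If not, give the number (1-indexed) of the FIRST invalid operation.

Step 1 (down 0): focus=K path=0 depth=1 children=['I', 'L'] left=[] right=[] parent=O
Step 2 (up): focus=O path=root depth=0 children=['K'] (at root)
Step 3 (down 0): focus=K path=0 depth=1 children=['I', 'L'] left=[] right=[] parent=O
Step 4 (down 4): INVALID

Answer: 4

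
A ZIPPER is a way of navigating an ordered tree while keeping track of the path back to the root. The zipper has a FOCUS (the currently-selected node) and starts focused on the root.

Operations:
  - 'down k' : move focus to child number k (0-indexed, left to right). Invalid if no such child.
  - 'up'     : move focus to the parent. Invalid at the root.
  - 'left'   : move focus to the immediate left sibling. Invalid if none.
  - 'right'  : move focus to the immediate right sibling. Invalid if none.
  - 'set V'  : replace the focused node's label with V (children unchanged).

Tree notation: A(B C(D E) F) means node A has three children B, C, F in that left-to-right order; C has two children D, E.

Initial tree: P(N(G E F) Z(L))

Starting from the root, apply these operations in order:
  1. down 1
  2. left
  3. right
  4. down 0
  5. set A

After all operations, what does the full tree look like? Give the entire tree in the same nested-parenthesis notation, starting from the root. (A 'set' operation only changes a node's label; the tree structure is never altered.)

Step 1 (down 1): focus=Z path=1 depth=1 children=['L'] left=['N'] right=[] parent=P
Step 2 (left): focus=N path=0 depth=1 children=['G', 'E', 'F'] left=[] right=['Z'] parent=P
Step 3 (right): focus=Z path=1 depth=1 children=['L'] left=['N'] right=[] parent=P
Step 4 (down 0): focus=L path=1/0 depth=2 children=[] left=[] right=[] parent=Z
Step 5 (set A): focus=A path=1/0 depth=2 children=[] left=[] right=[] parent=Z

Answer: P(N(G E F) Z(A))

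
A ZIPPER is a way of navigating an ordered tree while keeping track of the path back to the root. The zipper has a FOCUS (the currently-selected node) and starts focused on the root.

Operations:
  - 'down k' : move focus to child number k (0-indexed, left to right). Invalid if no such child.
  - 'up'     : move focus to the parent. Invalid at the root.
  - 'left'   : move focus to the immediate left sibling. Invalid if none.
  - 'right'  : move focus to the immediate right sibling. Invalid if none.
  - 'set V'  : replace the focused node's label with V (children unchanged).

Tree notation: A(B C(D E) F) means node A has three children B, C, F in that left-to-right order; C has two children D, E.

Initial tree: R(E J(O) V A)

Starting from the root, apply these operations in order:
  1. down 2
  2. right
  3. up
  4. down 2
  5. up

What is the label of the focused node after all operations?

Answer: R

Derivation:
Step 1 (down 2): focus=V path=2 depth=1 children=[] left=['E', 'J'] right=['A'] parent=R
Step 2 (right): focus=A path=3 depth=1 children=[] left=['E', 'J', 'V'] right=[] parent=R
Step 3 (up): focus=R path=root depth=0 children=['E', 'J', 'V', 'A'] (at root)
Step 4 (down 2): focus=V path=2 depth=1 children=[] left=['E', 'J'] right=['A'] parent=R
Step 5 (up): focus=R path=root depth=0 children=['E', 'J', 'V', 'A'] (at root)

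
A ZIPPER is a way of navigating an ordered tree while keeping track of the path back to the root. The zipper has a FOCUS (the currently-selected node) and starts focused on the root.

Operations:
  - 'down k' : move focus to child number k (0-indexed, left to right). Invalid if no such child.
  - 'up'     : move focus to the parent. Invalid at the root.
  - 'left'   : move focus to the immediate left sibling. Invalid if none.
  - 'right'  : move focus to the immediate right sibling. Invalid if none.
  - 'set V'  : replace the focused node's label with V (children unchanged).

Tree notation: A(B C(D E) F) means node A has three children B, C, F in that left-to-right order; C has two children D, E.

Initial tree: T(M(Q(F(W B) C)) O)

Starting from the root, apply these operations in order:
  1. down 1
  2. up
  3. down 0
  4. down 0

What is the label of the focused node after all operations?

Answer: Q

Derivation:
Step 1 (down 1): focus=O path=1 depth=1 children=[] left=['M'] right=[] parent=T
Step 2 (up): focus=T path=root depth=0 children=['M', 'O'] (at root)
Step 3 (down 0): focus=M path=0 depth=1 children=['Q'] left=[] right=['O'] parent=T
Step 4 (down 0): focus=Q path=0/0 depth=2 children=['F', 'C'] left=[] right=[] parent=M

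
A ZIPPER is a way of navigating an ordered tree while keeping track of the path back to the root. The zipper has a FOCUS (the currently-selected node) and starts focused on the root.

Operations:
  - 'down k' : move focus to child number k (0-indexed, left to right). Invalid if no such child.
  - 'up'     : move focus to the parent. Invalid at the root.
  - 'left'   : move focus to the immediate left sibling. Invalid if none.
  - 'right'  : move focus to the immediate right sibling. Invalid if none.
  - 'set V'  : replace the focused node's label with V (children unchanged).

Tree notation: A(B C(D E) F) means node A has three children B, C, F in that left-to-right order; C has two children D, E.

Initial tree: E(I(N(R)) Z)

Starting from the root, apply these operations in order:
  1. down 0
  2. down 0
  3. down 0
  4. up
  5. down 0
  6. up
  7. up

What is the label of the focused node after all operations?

Answer: I

Derivation:
Step 1 (down 0): focus=I path=0 depth=1 children=['N'] left=[] right=['Z'] parent=E
Step 2 (down 0): focus=N path=0/0 depth=2 children=['R'] left=[] right=[] parent=I
Step 3 (down 0): focus=R path=0/0/0 depth=3 children=[] left=[] right=[] parent=N
Step 4 (up): focus=N path=0/0 depth=2 children=['R'] left=[] right=[] parent=I
Step 5 (down 0): focus=R path=0/0/0 depth=3 children=[] left=[] right=[] parent=N
Step 6 (up): focus=N path=0/0 depth=2 children=['R'] left=[] right=[] parent=I
Step 7 (up): focus=I path=0 depth=1 children=['N'] left=[] right=['Z'] parent=E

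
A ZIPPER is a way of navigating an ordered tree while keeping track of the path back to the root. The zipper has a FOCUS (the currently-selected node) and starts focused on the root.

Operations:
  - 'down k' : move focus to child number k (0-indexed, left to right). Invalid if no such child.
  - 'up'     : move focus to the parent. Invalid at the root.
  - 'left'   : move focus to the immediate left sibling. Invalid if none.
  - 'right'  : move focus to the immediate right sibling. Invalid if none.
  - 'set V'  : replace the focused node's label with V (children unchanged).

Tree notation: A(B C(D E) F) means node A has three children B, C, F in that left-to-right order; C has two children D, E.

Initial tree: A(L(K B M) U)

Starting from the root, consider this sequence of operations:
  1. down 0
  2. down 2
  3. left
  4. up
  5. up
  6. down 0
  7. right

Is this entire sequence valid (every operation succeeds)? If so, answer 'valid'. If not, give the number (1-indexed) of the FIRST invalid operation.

Answer: valid

Derivation:
Step 1 (down 0): focus=L path=0 depth=1 children=['K', 'B', 'M'] left=[] right=['U'] parent=A
Step 2 (down 2): focus=M path=0/2 depth=2 children=[] left=['K', 'B'] right=[] parent=L
Step 3 (left): focus=B path=0/1 depth=2 children=[] left=['K'] right=['M'] parent=L
Step 4 (up): focus=L path=0 depth=1 children=['K', 'B', 'M'] left=[] right=['U'] parent=A
Step 5 (up): focus=A path=root depth=0 children=['L', 'U'] (at root)
Step 6 (down 0): focus=L path=0 depth=1 children=['K', 'B', 'M'] left=[] right=['U'] parent=A
Step 7 (right): focus=U path=1 depth=1 children=[] left=['L'] right=[] parent=A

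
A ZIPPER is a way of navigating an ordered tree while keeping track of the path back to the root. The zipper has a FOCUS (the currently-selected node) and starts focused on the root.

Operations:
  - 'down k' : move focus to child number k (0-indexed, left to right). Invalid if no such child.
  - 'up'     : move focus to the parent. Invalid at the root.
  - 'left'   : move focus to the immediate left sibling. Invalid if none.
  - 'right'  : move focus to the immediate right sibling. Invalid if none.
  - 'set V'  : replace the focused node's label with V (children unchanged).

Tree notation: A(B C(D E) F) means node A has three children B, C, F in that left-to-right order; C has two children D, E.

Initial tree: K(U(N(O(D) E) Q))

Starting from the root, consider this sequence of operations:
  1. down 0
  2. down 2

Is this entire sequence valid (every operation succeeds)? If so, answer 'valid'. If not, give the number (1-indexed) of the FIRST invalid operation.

Step 1 (down 0): focus=U path=0 depth=1 children=['N', 'Q'] left=[] right=[] parent=K
Step 2 (down 2): INVALID

Answer: 2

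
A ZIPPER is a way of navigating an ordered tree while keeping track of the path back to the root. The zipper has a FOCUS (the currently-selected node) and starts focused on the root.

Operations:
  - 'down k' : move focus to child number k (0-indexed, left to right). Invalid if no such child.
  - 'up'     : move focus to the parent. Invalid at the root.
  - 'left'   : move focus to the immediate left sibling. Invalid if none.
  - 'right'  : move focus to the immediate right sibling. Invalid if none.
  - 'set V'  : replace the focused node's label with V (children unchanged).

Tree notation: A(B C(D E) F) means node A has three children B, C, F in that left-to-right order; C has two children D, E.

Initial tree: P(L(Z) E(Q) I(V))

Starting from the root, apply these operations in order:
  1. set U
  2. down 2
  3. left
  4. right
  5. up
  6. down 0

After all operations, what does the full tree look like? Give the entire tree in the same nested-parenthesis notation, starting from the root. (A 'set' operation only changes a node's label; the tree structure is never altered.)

Answer: U(L(Z) E(Q) I(V))

Derivation:
Step 1 (set U): focus=U path=root depth=0 children=['L', 'E', 'I'] (at root)
Step 2 (down 2): focus=I path=2 depth=1 children=['V'] left=['L', 'E'] right=[] parent=U
Step 3 (left): focus=E path=1 depth=1 children=['Q'] left=['L'] right=['I'] parent=U
Step 4 (right): focus=I path=2 depth=1 children=['V'] left=['L', 'E'] right=[] parent=U
Step 5 (up): focus=U path=root depth=0 children=['L', 'E', 'I'] (at root)
Step 6 (down 0): focus=L path=0 depth=1 children=['Z'] left=[] right=['E', 'I'] parent=U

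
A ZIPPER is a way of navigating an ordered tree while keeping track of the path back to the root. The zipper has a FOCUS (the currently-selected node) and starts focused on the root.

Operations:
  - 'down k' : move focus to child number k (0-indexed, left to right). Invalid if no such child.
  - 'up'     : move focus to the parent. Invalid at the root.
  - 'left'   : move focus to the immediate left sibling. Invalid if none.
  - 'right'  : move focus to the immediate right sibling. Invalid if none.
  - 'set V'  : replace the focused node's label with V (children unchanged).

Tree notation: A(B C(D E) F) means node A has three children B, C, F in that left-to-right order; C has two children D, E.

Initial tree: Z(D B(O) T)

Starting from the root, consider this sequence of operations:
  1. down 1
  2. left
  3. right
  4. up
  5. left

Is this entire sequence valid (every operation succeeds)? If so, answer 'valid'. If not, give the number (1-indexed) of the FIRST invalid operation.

Answer: 5

Derivation:
Step 1 (down 1): focus=B path=1 depth=1 children=['O'] left=['D'] right=['T'] parent=Z
Step 2 (left): focus=D path=0 depth=1 children=[] left=[] right=['B', 'T'] parent=Z
Step 3 (right): focus=B path=1 depth=1 children=['O'] left=['D'] right=['T'] parent=Z
Step 4 (up): focus=Z path=root depth=0 children=['D', 'B', 'T'] (at root)
Step 5 (left): INVALID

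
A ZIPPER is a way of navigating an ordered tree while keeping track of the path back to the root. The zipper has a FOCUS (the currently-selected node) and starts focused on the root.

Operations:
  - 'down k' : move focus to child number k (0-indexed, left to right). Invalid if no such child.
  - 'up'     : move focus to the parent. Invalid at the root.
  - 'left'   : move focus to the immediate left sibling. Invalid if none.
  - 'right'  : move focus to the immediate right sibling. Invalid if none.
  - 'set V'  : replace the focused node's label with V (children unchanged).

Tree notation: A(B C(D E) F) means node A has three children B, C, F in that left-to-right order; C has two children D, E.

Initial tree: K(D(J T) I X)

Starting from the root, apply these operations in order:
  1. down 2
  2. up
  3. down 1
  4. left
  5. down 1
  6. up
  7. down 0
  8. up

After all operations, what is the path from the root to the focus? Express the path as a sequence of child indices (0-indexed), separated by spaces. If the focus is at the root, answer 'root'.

Answer: 0

Derivation:
Step 1 (down 2): focus=X path=2 depth=1 children=[] left=['D', 'I'] right=[] parent=K
Step 2 (up): focus=K path=root depth=0 children=['D', 'I', 'X'] (at root)
Step 3 (down 1): focus=I path=1 depth=1 children=[] left=['D'] right=['X'] parent=K
Step 4 (left): focus=D path=0 depth=1 children=['J', 'T'] left=[] right=['I', 'X'] parent=K
Step 5 (down 1): focus=T path=0/1 depth=2 children=[] left=['J'] right=[] parent=D
Step 6 (up): focus=D path=0 depth=1 children=['J', 'T'] left=[] right=['I', 'X'] parent=K
Step 7 (down 0): focus=J path=0/0 depth=2 children=[] left=[] right=['T'] parent=D
Step 8 (up): focus=D path=0 depth=1 children=['J', 'T'] left=[] right=['I', 'X'] parent=K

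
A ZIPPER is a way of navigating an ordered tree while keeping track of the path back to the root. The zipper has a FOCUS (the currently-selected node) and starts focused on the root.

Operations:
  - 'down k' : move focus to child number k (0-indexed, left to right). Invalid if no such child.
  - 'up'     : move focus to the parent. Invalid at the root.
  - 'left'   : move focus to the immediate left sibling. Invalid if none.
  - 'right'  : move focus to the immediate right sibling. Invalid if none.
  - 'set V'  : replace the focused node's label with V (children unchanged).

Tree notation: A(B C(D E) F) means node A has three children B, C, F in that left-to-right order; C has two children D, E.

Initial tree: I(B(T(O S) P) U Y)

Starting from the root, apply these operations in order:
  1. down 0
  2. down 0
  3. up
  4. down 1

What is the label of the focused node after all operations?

Answer: P

Derivation:
Step 1 (down 0): focus=B path=0 depth=1 children=['T', 'P'] left=[] right=['U', 'Y'] parent=I
Step 2 (down 0): focus=T path=0/0 depth=2 children=['O', 'S'] left=[] right=['P'] parent=B
Step 3 (up): focus=B path=0 depth=1 children=['T', 'P'] left=[] right=['U', 'Y'] parent=I
Step 4 (down 1): focus=P path=0/1 depth=2 children=[] left=['T'] right=[] parent=B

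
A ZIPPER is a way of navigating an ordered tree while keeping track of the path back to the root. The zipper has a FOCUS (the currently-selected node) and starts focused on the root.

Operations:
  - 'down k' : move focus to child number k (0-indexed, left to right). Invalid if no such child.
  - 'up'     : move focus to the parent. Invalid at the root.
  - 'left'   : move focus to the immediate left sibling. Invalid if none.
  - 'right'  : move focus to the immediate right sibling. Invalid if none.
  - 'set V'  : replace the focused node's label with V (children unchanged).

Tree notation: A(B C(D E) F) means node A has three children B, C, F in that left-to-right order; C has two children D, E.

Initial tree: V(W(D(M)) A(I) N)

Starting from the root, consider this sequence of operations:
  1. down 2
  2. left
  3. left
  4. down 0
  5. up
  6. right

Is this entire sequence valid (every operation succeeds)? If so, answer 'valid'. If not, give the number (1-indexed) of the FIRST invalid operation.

Answer: valid

Derivation:
Step 1 (down 2): focus=N path=2 depth=1 children=[] left=['W', 'A'] right=[] parent=V
Step 2 (left): focus=A path=1 depth=1 children=['I'] left=['W'] right=['N'] parent=V
Step 3 (left): focus=W path=0 depth=1 children=['D'] left=[] right=['A', 'N'] parent=V
Step 4 (down 0): focus=D path=0/0 depth=2 children=['M'] left=[] right=[] parent=W
Step 5 (up): focus=W path=0 depth=1 children=['D'] left=[] right=['A', 'N'] parent=V
Step 6 (right): focus=A path=1 depth=1 children=['I'] left=['W'] right=['N'] parent=V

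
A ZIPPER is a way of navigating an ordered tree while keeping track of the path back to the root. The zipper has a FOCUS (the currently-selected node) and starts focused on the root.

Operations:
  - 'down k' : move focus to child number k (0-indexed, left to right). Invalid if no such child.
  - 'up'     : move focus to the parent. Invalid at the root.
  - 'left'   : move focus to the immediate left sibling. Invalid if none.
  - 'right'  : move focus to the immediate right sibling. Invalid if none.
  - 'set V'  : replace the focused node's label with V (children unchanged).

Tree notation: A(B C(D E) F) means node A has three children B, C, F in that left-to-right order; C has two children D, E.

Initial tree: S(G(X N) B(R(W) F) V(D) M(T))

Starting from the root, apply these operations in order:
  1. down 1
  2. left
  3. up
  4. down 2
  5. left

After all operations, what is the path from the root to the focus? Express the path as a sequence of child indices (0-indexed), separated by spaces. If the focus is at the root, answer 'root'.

Answer: 1

Derivation:
Step 1 (down 1): focus=B path=1 depth=1 children=['R', 'F'] left=['G'] right=['V', 'M'] parent=S
Step 2 (left): focus=G path=0 depth=1 children=['X', 'N'] left=[] right=['B', 'V', 'M'] parent=S
Step 3 (up): focus=S path=root depth=0 children=['G', 'B', 'V', 'M'] (at root)
Step 4 (down 2): focus=V path=2 depth=1 children=['D'] left=['G', 'B'] right=['M'] parent=S
Step 5 (left): focus=B path=1 depth=1 children=['R', 'F'] left=['G'] right=['V', 'M'] parent=S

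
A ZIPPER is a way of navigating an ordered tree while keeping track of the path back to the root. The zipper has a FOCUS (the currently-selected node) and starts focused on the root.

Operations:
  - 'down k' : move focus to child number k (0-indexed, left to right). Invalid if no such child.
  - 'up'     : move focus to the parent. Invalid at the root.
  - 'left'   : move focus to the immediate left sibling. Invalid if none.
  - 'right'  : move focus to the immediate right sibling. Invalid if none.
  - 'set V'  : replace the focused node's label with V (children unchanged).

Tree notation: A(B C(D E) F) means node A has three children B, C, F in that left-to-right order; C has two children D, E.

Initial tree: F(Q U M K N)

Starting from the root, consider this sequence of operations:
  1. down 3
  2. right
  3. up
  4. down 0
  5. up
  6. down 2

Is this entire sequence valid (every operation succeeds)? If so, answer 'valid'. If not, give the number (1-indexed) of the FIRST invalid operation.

Answer: valid

Derivation:
Step 1 (down 3): focus=K path=3 depth=1 children=[] left=['Q', 'U', 'M'] right=['N'] parent=F
Step 2 (right): focus=N path=4 depth=1 children=[] left=['Q', 'U', 'M', 'K'] right=[] parent=F
Step 3 (up): focus=F path=root depth=0 children=['Q', 'U', 'M', 'K', 'N'] (at root)
Step 4 (down 0): focus=Q path=0 depth=1 children=[] left=[] right=['U', 'M', 'K', 'N'] parent=F
Step 5 (up): focus=F path=root depth=0 children=['Q', 'U', 'M', 'K', 'N'] (at root)
Step 6 (down 2): focus=M path=2 depth=1 children=[] left=['Q', 'U'] right=['K', 'N'] parent=F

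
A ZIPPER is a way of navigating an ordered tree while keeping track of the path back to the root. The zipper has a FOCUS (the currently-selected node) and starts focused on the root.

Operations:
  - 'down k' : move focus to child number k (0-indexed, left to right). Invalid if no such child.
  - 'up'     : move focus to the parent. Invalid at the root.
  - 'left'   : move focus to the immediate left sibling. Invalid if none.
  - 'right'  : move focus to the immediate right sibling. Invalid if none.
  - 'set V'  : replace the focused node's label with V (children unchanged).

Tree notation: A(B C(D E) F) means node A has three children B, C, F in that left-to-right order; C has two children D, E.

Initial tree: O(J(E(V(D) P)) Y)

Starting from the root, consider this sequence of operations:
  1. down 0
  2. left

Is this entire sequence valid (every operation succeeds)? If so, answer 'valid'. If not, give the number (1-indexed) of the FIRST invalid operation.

Answer: 2

Derivation:
Step 1 (down 0): focus=J path=0 depth=1 children=['E'] left=[] right=['Y'] parent=O
Step 2 (left): INVALID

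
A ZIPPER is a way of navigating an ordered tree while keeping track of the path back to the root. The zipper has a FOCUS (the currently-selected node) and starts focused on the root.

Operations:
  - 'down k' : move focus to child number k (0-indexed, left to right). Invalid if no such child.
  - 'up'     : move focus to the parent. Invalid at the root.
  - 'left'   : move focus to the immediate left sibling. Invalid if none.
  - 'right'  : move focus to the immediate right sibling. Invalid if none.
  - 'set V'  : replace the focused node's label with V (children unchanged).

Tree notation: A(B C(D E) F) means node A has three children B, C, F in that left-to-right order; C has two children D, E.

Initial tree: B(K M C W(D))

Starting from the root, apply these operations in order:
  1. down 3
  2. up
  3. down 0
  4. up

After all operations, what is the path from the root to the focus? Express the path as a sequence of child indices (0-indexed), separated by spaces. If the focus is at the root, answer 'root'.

Answer: root

Derivation:
Step 1 (down 3): focus=W path=3 depth=1 children=['D'] left=['K', 'M', 'C'] right=[] parent=B
Step 2 (up): focus=B path=root depth=0 children=['K', 'M', 'C', 'W'] (at root)
Step 3 (down 0): focus=K path=0 depth=1 children=[] left=[] right=['M', 'C', 'W'] parent=B
Step 4 (up): focus=B path=root depth=0 children=['K', 'M', 'C', 'W'] (at root)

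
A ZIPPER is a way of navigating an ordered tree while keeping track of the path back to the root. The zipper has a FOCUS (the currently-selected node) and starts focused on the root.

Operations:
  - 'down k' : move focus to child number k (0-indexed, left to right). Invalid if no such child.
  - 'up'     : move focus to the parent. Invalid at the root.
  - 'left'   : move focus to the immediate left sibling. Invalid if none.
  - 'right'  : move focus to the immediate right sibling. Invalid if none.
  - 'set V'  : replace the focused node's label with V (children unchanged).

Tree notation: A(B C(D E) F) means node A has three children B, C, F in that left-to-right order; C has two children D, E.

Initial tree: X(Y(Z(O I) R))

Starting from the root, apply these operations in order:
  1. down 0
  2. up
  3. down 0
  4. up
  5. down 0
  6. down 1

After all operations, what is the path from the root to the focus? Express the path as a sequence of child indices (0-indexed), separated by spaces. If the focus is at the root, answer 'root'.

Step 1 (down 0): focus=Y path=0 depth=1 children=['Z', 'R'] left=[] right=[] parent=X
Step 2 (up): focus=X path=root depth=0 children=['Y'] (at root)
Step 3 (down 0): focus=Y path=0 depth=1 children=['Z', 'R'] left=[] right=[] parent=X
Step 4 (up): focus=X path=root depth=0 children=['Y'] (at root)
Step 5 (down 0): focus=Y path=0 depth=1 children=['Z', 'R'] left=[] right=[] parent=X
Step 6 (down 1): focus=R path=0/1 depth=2 children=[] left=['Z'] right=[] parent=Y

Answer: 0 1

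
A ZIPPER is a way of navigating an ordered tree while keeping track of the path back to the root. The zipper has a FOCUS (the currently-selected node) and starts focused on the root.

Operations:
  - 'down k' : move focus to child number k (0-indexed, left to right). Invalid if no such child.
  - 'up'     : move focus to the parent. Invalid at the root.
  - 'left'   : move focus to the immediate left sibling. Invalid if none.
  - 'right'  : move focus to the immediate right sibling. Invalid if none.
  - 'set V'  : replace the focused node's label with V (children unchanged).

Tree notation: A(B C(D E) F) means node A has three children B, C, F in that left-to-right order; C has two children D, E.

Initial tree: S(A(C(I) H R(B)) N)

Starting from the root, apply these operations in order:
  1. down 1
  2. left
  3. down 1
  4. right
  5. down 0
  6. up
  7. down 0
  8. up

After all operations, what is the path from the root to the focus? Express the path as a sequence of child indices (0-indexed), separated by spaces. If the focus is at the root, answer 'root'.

Step 1 (down 1): focus=N path=1 depth=1 children=[] left=['A'] right=[] parent=S
Step 2 (left): focus=A path=0 depth=1 children=['C', 'H', 'R'] left=[] right=['N'] parent=S
Step 3 (down 1): focus=H path=0/1 depth=2 children=[] left=['C'] right=['R'] parent=A
Step 4 (right): focus=R path=0/2 depth=2 children=['B'] left=['C', 'H'] right=[] parent=A
Step 5 (down 0): focus=B path=0/2/0 depth=3 children=[] left=[] right=[] parent=R
Step 6 (up): focus=R path=0/2 depth=2 children=['B'] left=['C', 'H'] right=[] parent=A
Step 7 (down 0): focus=B path=0/2/0 depth=3 children=[] left=[] right=[] parent=R
Step 8 (up): focus=R path=0/2 depth=2 children=['B'] left=['C', 'H'] right=[] parent=A

Answer: 0 2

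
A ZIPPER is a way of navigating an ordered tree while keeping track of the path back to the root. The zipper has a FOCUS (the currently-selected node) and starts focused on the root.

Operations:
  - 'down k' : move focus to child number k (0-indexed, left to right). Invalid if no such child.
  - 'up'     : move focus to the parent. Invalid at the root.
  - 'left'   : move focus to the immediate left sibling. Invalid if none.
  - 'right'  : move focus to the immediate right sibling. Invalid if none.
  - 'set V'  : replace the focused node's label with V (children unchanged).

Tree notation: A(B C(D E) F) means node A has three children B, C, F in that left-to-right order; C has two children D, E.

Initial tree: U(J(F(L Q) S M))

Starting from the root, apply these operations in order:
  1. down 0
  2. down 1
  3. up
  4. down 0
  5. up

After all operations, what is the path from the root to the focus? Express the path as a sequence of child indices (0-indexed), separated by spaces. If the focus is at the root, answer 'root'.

Answer: 0

Derivation:
Step 1 (down 0): focus=J path=0 depth=1 children=['F', 'S', 'M'] left=[] right=[] parent=U
Step 2 (down 1): focus=S path=0/1 depth=2 children=[] left=['F'] right=['M'] parent=J
Step 3 (up): focus=J path=0 depth=1 children=['F', 'S', 'M'] left=[] right=[] parent=U
Step 4 (down 0): focus=F path=0/0 depth=2 children=['L', 'Q'] left=[] right=['S', 'M'] parent=J
Step 5 (up): focus=J path=0 depth=1 children=['F', 'S', 'M'] left=[] right=[] parent=U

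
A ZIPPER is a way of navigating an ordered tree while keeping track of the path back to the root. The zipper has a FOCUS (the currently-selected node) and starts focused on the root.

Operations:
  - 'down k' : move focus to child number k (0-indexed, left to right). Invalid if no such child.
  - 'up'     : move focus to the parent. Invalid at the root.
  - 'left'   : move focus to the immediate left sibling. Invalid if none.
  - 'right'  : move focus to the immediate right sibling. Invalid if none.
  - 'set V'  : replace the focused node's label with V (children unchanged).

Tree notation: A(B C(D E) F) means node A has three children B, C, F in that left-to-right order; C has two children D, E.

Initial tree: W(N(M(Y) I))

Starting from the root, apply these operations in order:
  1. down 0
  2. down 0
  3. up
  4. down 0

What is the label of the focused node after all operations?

Answer: M

Derivation:
Step 1 (down 0): focus=N path=0 depth=1 children=['M', 'I'] left=[] right=[] parent=W
Step 2 (down 0): focus=M path=0/0 depth=2 children=['Y'] left=[] right=['I'] parent=N
Step 3 (up): focus=N path=0 depth=1 children=['M', 'I'] left=[] right=[] parent=W
Step 4 (down 0): focus=M path=0/0 depth=2 children=['Y'] left=[] right=['I'] parent=N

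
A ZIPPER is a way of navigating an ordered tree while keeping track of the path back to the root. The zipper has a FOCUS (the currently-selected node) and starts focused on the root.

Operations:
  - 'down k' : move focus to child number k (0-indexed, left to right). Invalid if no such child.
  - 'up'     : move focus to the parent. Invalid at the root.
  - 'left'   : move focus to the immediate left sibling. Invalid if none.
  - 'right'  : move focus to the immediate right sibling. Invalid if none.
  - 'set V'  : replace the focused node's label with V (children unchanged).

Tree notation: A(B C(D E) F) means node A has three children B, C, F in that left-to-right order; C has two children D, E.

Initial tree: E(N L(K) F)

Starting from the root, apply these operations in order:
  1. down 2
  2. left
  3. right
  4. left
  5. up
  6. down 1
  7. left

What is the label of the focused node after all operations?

Answer: N

Derivation:
Step 1 (down 2): focus=F path=2 depth=1 children=[] left=['N', 'L'] right=[] parent=E
Step 2 (left): focus=L path=1 depth=1 children=['K'] left=['N'] right=['F'] parent=E
Step 3 (right): focus=F path=2 depth=1 children=[] left=['N', 'L'] right=[] parent=E
Step 4 (left): focus=L path=1 depth=1 children=['K'] left=['N'] right=['F'] parent=E
Step 5 (up): focus=E path=root depth=0 children=['N', 'L', 'F'] (at root)
Step 6 (down 1): focus=L path=1 depth=1 children=['K'] left=['N'] right=['F'] parent=E
Step 7 (left): focus=N path=0 depth=1 children=[] left=[] right=['L', 'F'] parent=E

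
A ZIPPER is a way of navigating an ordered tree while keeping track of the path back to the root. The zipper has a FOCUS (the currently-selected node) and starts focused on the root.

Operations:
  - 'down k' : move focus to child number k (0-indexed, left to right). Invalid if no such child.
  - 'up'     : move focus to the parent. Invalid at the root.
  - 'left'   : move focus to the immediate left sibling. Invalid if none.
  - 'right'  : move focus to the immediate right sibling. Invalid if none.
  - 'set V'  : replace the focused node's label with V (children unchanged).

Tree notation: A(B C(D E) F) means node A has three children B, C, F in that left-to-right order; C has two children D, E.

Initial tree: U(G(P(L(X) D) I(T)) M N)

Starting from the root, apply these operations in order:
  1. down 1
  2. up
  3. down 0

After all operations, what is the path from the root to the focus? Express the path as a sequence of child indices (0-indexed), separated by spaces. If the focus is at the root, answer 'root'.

Answer: 0

Derivation:
Step 1 (down 1): focus=M path=1 depth=1 children=[] left=['G'] right=['N'] parent=U
Step 2 (up): focus=U path=root depth=0 children=['G', 'M', 'N'] (at root)
Step 3 (down 0): focus=G path=0 depth=1 children=['P', 'I'] left=[] right=['M', 'N'] parent=U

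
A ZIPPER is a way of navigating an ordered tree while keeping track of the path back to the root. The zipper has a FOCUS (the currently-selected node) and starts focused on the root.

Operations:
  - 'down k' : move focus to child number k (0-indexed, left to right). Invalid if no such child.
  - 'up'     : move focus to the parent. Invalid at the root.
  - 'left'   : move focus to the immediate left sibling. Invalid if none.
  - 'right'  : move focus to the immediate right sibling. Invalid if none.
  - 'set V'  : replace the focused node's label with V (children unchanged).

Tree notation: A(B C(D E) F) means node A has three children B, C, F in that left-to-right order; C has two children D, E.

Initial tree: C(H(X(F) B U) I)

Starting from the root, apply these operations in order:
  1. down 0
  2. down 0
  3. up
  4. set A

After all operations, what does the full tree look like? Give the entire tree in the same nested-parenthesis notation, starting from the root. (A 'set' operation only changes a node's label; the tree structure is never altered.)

Step 1 (down 0): focus=H path=0 depth=1 children=['X', 'B', 'U'] left=[] right=['I'] parent=C
Step 2 (down 0): focus=X path=0/0 depth=2 children=['F'] left=[] right=['B', 'U'] parent=H
Step 3 (up): focus=H path=0 depth=1 children=['X', 'B', 'U'] left=[] right=['I'] parent=C
Step 4 (set A): focus=A path=0 depth=1 children=['X', 'B', 'U'] left=[] right=['I'] parent=C

Answer: C(A(X(F) B U) I)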